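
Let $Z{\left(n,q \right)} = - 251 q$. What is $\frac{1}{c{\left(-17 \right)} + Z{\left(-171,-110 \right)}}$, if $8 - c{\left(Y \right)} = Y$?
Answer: $\frac{1}{27635} \approx 3.6186 \cdot 10^{-5}$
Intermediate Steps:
$c{\left(Y \right)} = 8 - Y$
$\frac{1}{c{\left(-17 \right)} + Z{\left(-171,-110 \right)}} = \frac{1}{\left(8 - -17\right) - -27610} = \frac{1}{\left(8 + 17\right) + 27610} = \frac{1}{25 + 27610} = \frac{1}{27635}$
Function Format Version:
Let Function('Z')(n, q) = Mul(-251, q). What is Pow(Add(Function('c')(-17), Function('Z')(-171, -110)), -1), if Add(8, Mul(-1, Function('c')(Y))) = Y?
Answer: Rational(1, 27635) ≈ 3.6186e-5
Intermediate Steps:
Function('c')(Y) = Add(8, Mul(-1, Y))
Pow(Add(Function('c')(-17), Function('Z')(-171, -110)), -1) = Pow(Add(Add(8, Mul(-1, -17)), Mul(-251, -110)), -1) = Pow(Add(Add(8, 17), 27610), -1) = Pow(Add(25, 27610), -1) = Pow(27635, -1) = Rational(1, 27635)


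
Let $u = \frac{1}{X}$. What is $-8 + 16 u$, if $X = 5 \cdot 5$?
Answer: $- \frac{184}{25} \approx -7.36$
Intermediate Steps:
$X = 25$
$u = \frac{1}{25} \approx 0.04$
$-8 + 16 u = -8 + 16 \cdot \frac{1}{25} = -8 + \frac{16}{25} = - \frac{184}{25}$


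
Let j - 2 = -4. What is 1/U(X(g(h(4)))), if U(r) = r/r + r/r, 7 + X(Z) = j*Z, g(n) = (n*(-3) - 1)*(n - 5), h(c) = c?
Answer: ½ ≈ 0.50000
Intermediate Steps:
j = -2 (j = 2 - 4 = -2)
g(n) = (-1 - 3*n)*(-5 + n) (g(n) = (-3*n - 1)*(-5 + n) = (-1 - 3*n)*(-5 + n))
X(Z) = -7 - 2*Z
U(r) = 2 (U(r) = 1 + 1 = 2)
1/U(X(g(h(4)))) = 1/2 = ½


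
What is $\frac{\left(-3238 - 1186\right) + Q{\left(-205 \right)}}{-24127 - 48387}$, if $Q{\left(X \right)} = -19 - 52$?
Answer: $\frac{4495}{72514} \approx 0.061988$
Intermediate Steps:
$Q{\left(X \right)} = -71$ ($Q{\left(X \right)} = -19 - 52 = -71$)
$\frac{\left(-3238 - 1186\right) + Q{\left(-205 \right)}}{-24127 - 48387} = \frac{\left(-3238 - 1186\right) - 71}{-24127 - 48387} = \frac{-4424 - 71}{-72514} = \left(-4495\right) \left(- \frac{1}{72514}\right) = \frac{4495}{72514}$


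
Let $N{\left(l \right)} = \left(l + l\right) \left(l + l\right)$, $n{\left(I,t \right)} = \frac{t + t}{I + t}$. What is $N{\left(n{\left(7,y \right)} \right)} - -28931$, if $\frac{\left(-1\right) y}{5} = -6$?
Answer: $\frac{39620939}{1369} \approx 28942.0$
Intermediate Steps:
$y = 30$ ($y = \left(-5\right) \left(-6\right) = 30$)
$n{\left(I,t \right)} = \frac{2 t}{I + t}$
$N{\left(l \right)} = 4 l^{2}$ ($N{\left(l \right)} = 2 l 2 l = 4 l^{2}$)
$N{\left(n{\left(7,y \right)} \right)} - -28931 = 4 \left(2 \cdot 30 \frac{1}{7 + 30}\right)^{2} - -28931 = 4 \left(2 \cdot 30 \cdot \frac{1}{37}\right)^{2} + 28931 = 4 \left(\frac{60}{37}\right)^{2} + 28931 = 4 \cdot \frac{3600}{1369} + 28931 = \frac{14400}{1369} + 28931 = \frac{39620939}{1369}$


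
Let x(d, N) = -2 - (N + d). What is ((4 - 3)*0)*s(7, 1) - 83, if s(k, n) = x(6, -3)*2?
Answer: -83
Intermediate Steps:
x(d, N) = -2 - N - d (x(d, N) = -2 + (-N - d) = -2 - N - d)
s(k, n) = -10 (s(k, n) = (-2 - 1*(-3) - 1*6)*2 = (-2 + 3 - 6)*2 = -5*2 = -10)
((4 - 3)*0)*s(7, 1) - 83 = ((4 - 3)*0)*(-10) - 83 = (1*0)*(-10) - 83 = 0*(-10) - 83 = 0 - 83 = -83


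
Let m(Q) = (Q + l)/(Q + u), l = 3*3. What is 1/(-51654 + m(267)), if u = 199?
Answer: -233/12035244 ≈ -1.9360e-5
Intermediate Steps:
l = 9
m(Q) = (9 + Q)/(199 + Q) (m(Q) = (Q + 9)/(Q + 199) = (9 + Q)/(199 + Q))
1/(-51654 + m(267)) = 1/(-51654 + (9 + 267)/(199 + 267)) = 1/(-51654 + 276/466) = 1/(-51654 + (1/466)*276) = 1/(-51654 + 138/233) = 1/(-12035244/233) = -233/12035244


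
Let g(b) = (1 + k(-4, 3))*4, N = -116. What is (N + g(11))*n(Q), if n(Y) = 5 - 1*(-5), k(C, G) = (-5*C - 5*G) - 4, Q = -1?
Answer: -1080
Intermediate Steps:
k(C, G) = -4 - 5*C - 5*G
n(Y) = 10 (n(Y) = 5 + 5 = 10)
g(b) = 8 (g(b) = (1 + (-4 - 5*(-4) - 5*3))*4 = (1 + (-4 + 20 - 15))*4 = (1 + 1)*4 = 2*4 = 8)
(N + g(11))*n(Q) = (-116 + 8)*10 = -108*10 = -1080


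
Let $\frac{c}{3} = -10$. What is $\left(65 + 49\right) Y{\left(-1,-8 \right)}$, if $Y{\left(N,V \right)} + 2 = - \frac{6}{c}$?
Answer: $- \frac{1026}{5} \approx -205.2$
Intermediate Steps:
$c = -30$ ($c = 3 \left(-10\right) = -30$)
$Y{\left(N,V \right)} = - \frac{9}{5}$ ($Y{\left(N,V \right)} = -2 - \frac{6}{-30} = -2 - - \frac{1}{5} = -2 + \frac{1}{5} = - \frac{9}{5}$)
$\left(65 + 49\right) Y{\left(-1,-8 \right)} = \left(65 + 49\right) \left(- \frac{9}{5}\right) = 114 \left(- \frac{9}{5}\right) = - \frac{1026}{5}$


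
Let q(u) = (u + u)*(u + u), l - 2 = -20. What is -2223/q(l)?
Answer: -247/144 ≈ -1.7153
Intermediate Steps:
l = -18 (l = 2 - 20 = -18)
q(u) = 4*u² (q(u) = (2*u)*(2*u) = 4*u²)
-2223/q(l) = -2223/(4*(-18)²) = -2223/(4*324) = -2223/1296 = -2223*1/1296 = -247/144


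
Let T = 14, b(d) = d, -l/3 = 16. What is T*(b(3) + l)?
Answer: -630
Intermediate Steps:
l = -48 (l = -3*16 = -48)
T*(b(3) + l) = 14*(3 - 48) = 14*(-45) = -630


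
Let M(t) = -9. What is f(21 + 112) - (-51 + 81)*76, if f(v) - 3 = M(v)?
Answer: -2286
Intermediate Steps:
f(v) = -6 (f(v) = 3 - 9 = -6)
f(21 + 112) - (-51 + 81)*76 = -6 - (-51 + 81)*76 = -6 - 30*76 = -6 - 1*2280 = -6 - 2280 = -2286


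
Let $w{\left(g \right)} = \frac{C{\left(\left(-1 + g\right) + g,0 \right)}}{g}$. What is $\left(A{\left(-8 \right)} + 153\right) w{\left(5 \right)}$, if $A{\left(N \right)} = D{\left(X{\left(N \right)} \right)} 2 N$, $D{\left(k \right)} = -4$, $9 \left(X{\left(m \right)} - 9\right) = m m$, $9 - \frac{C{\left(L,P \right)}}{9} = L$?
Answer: $0$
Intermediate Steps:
$C{\left(L,P \right)} = 81 - 9 L$
$X{\left(m \right)} = 9 + \frac{m^{2}}{9}$ ($X{\left(m \right)} = 9 + \frac{m m}{9} = 9 + \frac{m^{2}}{9}$)
$w{\left(g \right)} = \frac{90 - 18 g}{g}$ ($w{\left(g \right)} = \frac{81 - 9 \left(\left(-1 + g\right) + g\right)}{g} = \frac{81 - 9 \left(-1 + 2 g\right)}{g} = \frac{81 - \left(-9 + 18 g\right)}{g} = \frac{90 - 18 g}{g}$)
$A{\left(N \right)} = - 8 N$ ($A{\left(N \right)} = \left(-4\right) 2 N = - 8 N$)
$\left(A{\left(-8 \right)} + 153\right) w{\left(5 \right)} = \left(\left(-8\right) \left(-8\right) + 153\right) \left(-18 + \frac{90}{5}\right) = \left(64 + 153\right) \left(-18 + 90 \cdot \frac{1}{5}\right) = 217 \left(-18 + 18\right) = 217 \cdot 0 = 0$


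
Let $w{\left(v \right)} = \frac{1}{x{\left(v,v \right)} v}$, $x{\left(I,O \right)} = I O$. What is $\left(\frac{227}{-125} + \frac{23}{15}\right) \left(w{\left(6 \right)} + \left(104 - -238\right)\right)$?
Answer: $- \frac{3915269}{40500} \approx -96.673$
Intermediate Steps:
$w{\left(v \right)} = \frac{1}{v^{3}}$ ($w{\left(v \right)} = \frac{1}{v v v} = \frac{1}{v^{2} v} = \frac{1}{v^{3}}$)
$\left(\frac{227}{-125} + \frac{23}{15}\right) \left(w{\left(6 \right)} + \left(104 - -238\right)\right) = \left(\frac{227}{-125} + \frac{23}{15}\right) \left(\frac{1}{216} + \left(104 - -238\right)\right) = \left(227 \left(- \frac{1}{125}\right) + 23 \cdot \frac{1}{15}\right) \left(\frac{1}{216} + \left(104 + 238\right)\right) = \left(- \frac{227}{125} + \frac{23}{15}\right) \left(\frac{1}{216} + 342\right) = \left(- \frac{106}{375}\right) \frac{73873}{216} = - \frac{3915269}{40500}$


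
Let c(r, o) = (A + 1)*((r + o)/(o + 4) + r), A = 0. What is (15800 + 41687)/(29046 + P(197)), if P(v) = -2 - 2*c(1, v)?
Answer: 3851629/1945682 ≈ 1.9796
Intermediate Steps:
c(r, o) = r + (o + r)/(4 + o) (c(r, o) = (0 + 1)*((r + o)/(o + 4) + r) = 1*((o + r)/(4 + o) + r) = 1*(r + (o + r)/(4 + o)) = r + (o + r)/(4 + o))
P(v) = -2 - 2*(5 + 2*v)/(4 + v) (P(v) = -2 - 2*(v + 5*1 + v*1)/(4 + v) = -2 - 2*(v + 5 + v)/(4 + v) = -2 - 2*(5 + 2*v)/(4 + v))
(15800 + 41687)/(29046 + P(197)) = (15800 + 41687)/(29046 + 6*(-3 - 1*197)/(4 + 197)) = 57487/(29046 + 6*(-3 - 197)/201) = 57487/(29046 + 6*(1/201)*(-200)) = 57487/(29046 - 400/67) = 57487/(1945682/67) = 57487*(67/1945682) = 3851629/1945682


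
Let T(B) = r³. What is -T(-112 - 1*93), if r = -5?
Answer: 125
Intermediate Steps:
T(B) = -125 (T(B) = (-5)³ = -125)
-T(-112 - 1*93) = -1*(-125) = 125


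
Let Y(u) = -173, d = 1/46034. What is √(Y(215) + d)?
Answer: I*√366609297954/46034 ≈ 13.153*I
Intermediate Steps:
d = 1/46034 ≈ 2.1723e-5
√(Y(215) + d) = √(-173 + 1/46034) = √(-7963881/46034) = I*√366609297954/46034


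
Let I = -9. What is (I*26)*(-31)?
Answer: 7254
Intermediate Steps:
(I*26)*(-31) = -9*26*(-31) = -234*(-31) = 7254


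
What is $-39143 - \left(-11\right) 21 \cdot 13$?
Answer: $-36140$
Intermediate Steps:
$-39143 - \left(-11\right) 21 \cdot 13 = -39143 - \left(-231\right) 13 = -39143 - -3003 = -39143 + 3003 = -36140$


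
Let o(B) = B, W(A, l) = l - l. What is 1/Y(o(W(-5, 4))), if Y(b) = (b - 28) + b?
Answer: -1/28 ≈ -0.035714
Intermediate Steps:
W(A, l) = 0
Y(b) = -28 + 2*b (Y(b) = (-28 + b) + b = -28 + 2*b)
1/Y(o(W(-5, 4))) = 1/(-28 + 2*0) = 1/(-28 + 0) = 1/(-28) = -1/28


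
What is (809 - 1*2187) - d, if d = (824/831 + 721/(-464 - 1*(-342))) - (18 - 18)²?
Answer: -139205773/101382 ≈ -1373.1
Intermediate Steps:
d = -498623/101382 (d = (824*(1/831) + 721/(-464 + 342)) - 1*0² = (824/831 + 721/(-122)) - 1*0 = (824/831 + 721*(-1/122)) + 0 = (824/831 - 721/122) + 0 = -498623/101382 + 0 = -498623/101382 ≈ -4.9183)
(809 - 1*2187) - d = (809 - 1*2187) - 1*(-498623/101382) = (809 - 2187) + 498623/101382 = -1378 + 498623/101382 = -139205773/101382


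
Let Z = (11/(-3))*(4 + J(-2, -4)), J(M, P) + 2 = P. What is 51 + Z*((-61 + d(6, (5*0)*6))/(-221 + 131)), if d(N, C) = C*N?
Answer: 7556/135 ≈ 55.970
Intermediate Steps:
J(M, P) = -2 + P
Z = 22/3 (Z = (11/(-3))*(4 + (-2 - 4)) = (11*(-⅓))*(4 - 6) = -11/3*(-2) = 22/3 ≈ 7.3333)
51 + Z*((-61 + d(6, (5*0)*6))/(-221 + 131)) = 51 + 22*((-61 + ((5*0)*6)*6)/(-221 + 131))/3 = 51 + 22*((-61 + (0*6)*6)/(-90))/3 = 51 + 22*((-61 + 0*6)*(-1/90))/3 = 51 + 22*((-61 + 0)*(-1/90))/3 = 51 + 22*(-61*(-1/90))/3 = 51 + (22/3)*(61/90) = 51 + 671/135 = 7556/135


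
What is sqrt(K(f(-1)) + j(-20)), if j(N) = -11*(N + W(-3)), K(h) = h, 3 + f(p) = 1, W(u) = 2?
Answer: 14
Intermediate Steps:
f(p) = -2 (f(p) = -3 + 1 = -2)
j(N) = -22 - 11*N (j(N) = -11*(N + 2) = -11*(2 + N) = -22 - 11*N)
sqrt(K(f(-1)) + j(-20)) = sqrt(-2 + (-22 - 11*(-20))) = sqrt(-2 + (-22 + 220)) = sqrt(-2 + 198) = sqrt(196) = 14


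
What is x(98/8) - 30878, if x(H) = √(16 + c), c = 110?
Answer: -30878 + 3*√14 ≈ -30867.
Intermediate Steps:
x(H) = 3*√14 (x(H) = √(16 + 110) = √126 = 3*√14)
x(98/8) - 30878 = 3*√14 - 30878 = -30878 + 3*√14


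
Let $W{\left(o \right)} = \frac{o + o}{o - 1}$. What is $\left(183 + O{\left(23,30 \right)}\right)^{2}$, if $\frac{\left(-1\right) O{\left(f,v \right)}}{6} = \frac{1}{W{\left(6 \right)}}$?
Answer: $\frac{130321}{4} \approx 32580.0$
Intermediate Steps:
$W{\left(o \right)} = \frac{2 o}{-1 + o}$
$O{\left(f,v \right)} = - \frac{5}{2}$ ($O{\left(f,v \right)} = - \frac{6}{2 \cdot 6 \frac{1}{-1 + 6}} = - \frac{6}{2 \cdot 6 \cdot \frac{1}{5}} = - \frac{6}{\frac{12}{5}} = \left(-6\right) \frac{5}{12} = - \frac{5}{2}$)
$\left(183 + O{\left(23,30 \right)}\right)^{2} = \left(183 - \frac{5}{2}\right)^{2} = \left(\frac{361}{2}\right)^{2} = \frac{130321}{4}$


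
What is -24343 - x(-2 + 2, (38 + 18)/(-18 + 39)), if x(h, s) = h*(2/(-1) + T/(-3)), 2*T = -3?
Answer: -24343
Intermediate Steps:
T = -3/2 (T = (½)*(-3) = -3/2 ≈ -1.5000)
x(h, s) = -3*h/2 (x(h, s) = h*(2/(-1) - 3/2/(-3)) = h*(2*(-1) - 3/2*(-⅓)) = h*(-2 + ½) = h*(-3/2) = -3*h/2)
-24343 - x(-2 + 2, (38 + 18)/(-18 + 39)) = -24343 - (-3)*(-2 + 2)/2 = -24343 - (-3)*0/2 = -24343 - 1*0 = -24343 + 0 = -24343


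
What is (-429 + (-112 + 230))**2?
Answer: 96721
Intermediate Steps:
(-429 + (-112 + 230))**2 = (-429 + 118)**2 = (-311)**2 = 96721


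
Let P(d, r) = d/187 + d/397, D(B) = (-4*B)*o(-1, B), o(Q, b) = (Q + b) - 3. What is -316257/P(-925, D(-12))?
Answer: 23478603423/540200 ≈ 43463.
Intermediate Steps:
o(Q, b) = -3 + Q + b
D(B) = -4*B*(-4 + B) (D(B) = (-4*B)*(-3 - 1 + B) = (-4*B)*(-4 + B) = -4*B*(-4 + B))
P(d, r) = 584*d/74239 (P(d, r) = d*(1/187) + d*(1/397) = d/187 + d/397 = 584*d/74239)
-316257/P(-925, D(-12)) = -316257/((584/74239)*(-925)) = -316257/(-540200/74239) = -316257*(-74239/540200) = 23478603423/540200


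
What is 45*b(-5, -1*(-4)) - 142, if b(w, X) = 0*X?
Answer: -142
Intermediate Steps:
b(w, X) = 0
45*b(-5, -1*(-4)) - 142 = 45*0 - 142 = 0 - 142 = -142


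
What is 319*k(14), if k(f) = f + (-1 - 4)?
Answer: 2871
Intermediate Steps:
k(f) = -5 + f (k(f) = f - 5 = -5 + f)
319*k(14) = 319*(-5 + 14) = 319*9 = 2871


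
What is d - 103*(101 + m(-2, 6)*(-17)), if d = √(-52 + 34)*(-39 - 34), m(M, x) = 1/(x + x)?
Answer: -123085/12 - 219*I*√2 ≈ -10257.0 - 309.71*I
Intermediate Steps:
m(M, x) = 1/(2*x)
d = -219*I*√2 (d = √(-18)*(-73) = (3*I*√2)*(-73) = -219*I*√2 ≈ -309.71*I)
d - 103*(101 + m(-2, 6)*(-17)) = -219*I*√2 - 103*(101 + ((½)/6)*(-17)) = -219*I*√2 - 103*(101 + ((½)*(⅙))*(-17)) = -219*I*√2 - 103*(101 + (1/12)*(-17)) = -219*I*√2 - 103*(101 - 17/12) = -219*I*√2 - 103*1195/12 = -219*I*√2 - 1*123085/12 = -219*I*√2 - 123085/12 = -123085/12 - 219*I*√2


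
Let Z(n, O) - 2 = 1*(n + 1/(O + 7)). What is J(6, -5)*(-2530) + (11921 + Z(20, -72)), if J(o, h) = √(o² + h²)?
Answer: 776294/65 - 2530*√61 ≈ -7816.9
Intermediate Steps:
J(o, h) = √(h² + o²)
Z(n, O) = 2 + n + 1/(7 + O) (Z(n, O) = 2 + 1*(n + 1/(O + 7)) = 2 + 1*(n + 1/(7 + O)) = 2 + (n + 1/(7 + O)) = 2 + n + 1/(7 + O))
J(6, -5)*(-2530) + (11921 + Z(20, -72)) = √((-5)² + 6²)*(-2530) + (11921 + (15 + 2*(-72) + 7*20 - 72*20)/(7 - 72)) = √(25 + 36)*(-2530) + (11921 + (15 - 144 + 140 - 1440)/(-65)) = √61*(-2530) + (11921 - 1/65*(-1429)) = -2530*√61 + (11921 + 1429/65) = -2530*√61 + 776294/65 = 776294/65 - 2530*√61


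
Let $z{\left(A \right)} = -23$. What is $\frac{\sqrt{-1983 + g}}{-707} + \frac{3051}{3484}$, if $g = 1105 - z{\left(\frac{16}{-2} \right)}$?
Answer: $\frac{3051}{3484} - \frac{3 i \sqrt{95}}{707} \approx 0.87572 - 0.041358 i$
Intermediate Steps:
$g = 1128$ ($g = 1105 - -23 = 1105 + 23 = 1128$)
$\frac{\sqrt{-1983 + g}}{-707} + \frac{3051}{3484} = \frac{\sqrt{-1983 + 1128}}{-707} + \frac{3051}{3484} = \sqrt{-855} \left(- \frac{1}{707}\right) + 3051 \cdot \frac{1}{3484} = 3 i \sqrt{95} \left(- \frac{1}{707}\right) + \frac{3051}{3484} = - \frac{3 i \sqrt{95}}{707} + \frac{3051}{3484} = \frac{3051}{3484} - \frac{3 i \sqrt{95}}{707}$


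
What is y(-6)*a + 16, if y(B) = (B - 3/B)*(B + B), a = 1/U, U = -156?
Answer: 405/26 ≈ 15.577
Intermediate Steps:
a = -1/156 (a = 1/(-156) = -1/156 ≈ -0.0064103)
y(B) = 2*B*(B - 3/B) (y(B) = (B - 3/B)*(2*B) = 2*B*(B - 3/B))
y(-6)*a + 16 = (-6 + 2*(-6)²)*(-1/156) + 16 = (-6 + 2*36)*(-1/156) + 16 = (-6 + 72)*(-1/156) + 16 = 66*(-1/156) + 16 = -11/26 + 16 = 405/26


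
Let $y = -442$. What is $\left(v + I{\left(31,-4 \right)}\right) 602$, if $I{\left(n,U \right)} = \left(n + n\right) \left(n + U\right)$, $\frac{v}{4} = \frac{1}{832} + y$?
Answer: $- \frac{5884851}{104} \approx -56585.0$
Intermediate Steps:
$v = - \frac{367743}{208}$ ($v = 4 \left(\frac{1}{832} - 442\right) = 4 \left(- \frac{367743}{832}\right) = - \frac{367743}{208} \approx -1768.0$)
$I{\left(n,U \right)} = 2 n \left(U + n\right)$
$\left(v + I{\left(31,-4 \right)}\right) 602 = \left(- \frac{367743}{208} + 2 \cdot 31 \left(-4 + 31\right)\right) 602 = \left(- \frac{367743}{208} + 2 \cdot 31 \cdot 27\right) 602 = \left(- \frac{367743}{208} + 1674\right) 602 = \left(- \frac{19551}{208}\right) 602 = - \frac{5884851}{104}$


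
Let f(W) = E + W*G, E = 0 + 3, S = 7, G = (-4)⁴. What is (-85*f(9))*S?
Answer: -1372665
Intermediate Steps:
G = 256
E = 3
f(W) = 3 + 256*W (f(W) = 3 + W*256 = 3 + 256*W)
(-85*f(9))*S = -85*(3 + 256*9)*7 = -85*(3 + 2304)*7 = -85*2307*7 = -196095*7 = -1372665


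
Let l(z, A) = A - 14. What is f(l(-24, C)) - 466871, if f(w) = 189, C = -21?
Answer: -466682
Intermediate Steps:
l(z, A) = -14 + A
f(l(-24, C)) - 466871 = 189 - 466871 = -466682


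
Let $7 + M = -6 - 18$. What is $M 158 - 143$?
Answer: $-5041$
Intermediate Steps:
$M = -31$ ($M = -7 - 24 = -31$)
$M 158 - 143 = \left(-31\right) 158 - 143 = -4898 - 143 = -5041$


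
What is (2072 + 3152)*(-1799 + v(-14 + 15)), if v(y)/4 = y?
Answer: -9377080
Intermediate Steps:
v(y) = 4*y
(2072 + 3152)*(-1799 + v(-14 + 15)) = (2072 + 3152)*(-1799 + 4*(-14 + 15)) = 5224*(-1799 + 4*1) = 5224*(-1799 + 4) = 5224*(-1795) = -9377080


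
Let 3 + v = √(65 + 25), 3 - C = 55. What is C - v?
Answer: -49 - 3*√10 ≈ -58.487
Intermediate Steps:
C = -52 (C = 3 - 1*55 = 3 - 55 = -52)
v = -3 + 3*√10 (v = -3 + √(65 + 25) = -3 + √90 = -3 + 3*√10 ≈ 6.4868)
C - v = -52 - (-3 + 3*√10) = -52 + (3 - 3*√10) = -49 - 3*√10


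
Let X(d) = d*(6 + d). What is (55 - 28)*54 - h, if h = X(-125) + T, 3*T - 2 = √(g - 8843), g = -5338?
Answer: -40253/3 - I*√14181/3 ≈ -13418.0 - 39.695*I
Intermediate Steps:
T = ⅔ + I*√14181/3 (T = ⅔ + √(-5338 - 8843)/3 = ⅔ + √(-14181)/3 = ⅔ + (I*√14181)/3 = ⅔ + I*√14181/3 ≈ 0.66667 + 39.695*I)
h = 44627/3 + I*√14181/3 (h = -125*(6 - 125) + (⅔ + I*√14181/3) = -125*(-119) + (⅔ + I*√14181/3) = 14875 + (⅔ + I*√14181/3) = 44627/3 + I*√14181/3 ≈ 14876.0 + 39.695*I)
(55 - 28)*54 - h = (55 - 28)*54 - (44627/3 + I*√14181/3) = 27*54 + (-44627/3 - I*√14181/3) = 1458 + (-44627/3 - I*√14181/3) = -40253/3 - I*√14181/3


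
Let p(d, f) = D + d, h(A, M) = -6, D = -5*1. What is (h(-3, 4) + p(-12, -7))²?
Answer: 529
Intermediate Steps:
D = -5
p(d, f) = -5 + d
(h(-3, 4) + p(-12, -7))² = (-6 + (-5 - 12))² = (-6 - 17)² = (-23)² = 529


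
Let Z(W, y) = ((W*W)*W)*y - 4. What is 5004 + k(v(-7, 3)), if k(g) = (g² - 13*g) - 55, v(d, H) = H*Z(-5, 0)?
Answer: 5249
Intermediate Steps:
Z(W, y) = -4 + y*W³ (Z(W, y) = (W²*W)*y - 4 = W³*y - 4 = y*W³ - 4 = -4 + y*W³)
v(d, H) = -4*H (v(d, H) = H*(-4 + 0*(-5)³) = H*(-4 + 0*(-125)) = H*(-4 + 0) = H*(-4) = -4*H)
k(g) = -55 + g² - 13*g
5004 + k(v(-7, 3)) = 5004 + (-55 + (-4*3)² - (-52)*3) = 5004 + (-55 + (-12)² - 13*(-12)) = 5004 + (-55 + 144 + 156) = 5004 + 245 = 5249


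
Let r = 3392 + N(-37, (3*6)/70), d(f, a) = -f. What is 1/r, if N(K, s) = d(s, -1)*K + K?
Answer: 35/117758 ≈ 0.00029722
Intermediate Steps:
N(K, s) = K - K*s (N(K, s) = (-s)*K + K = -K*s + K = K - K*s)
r = 117758/35 (r = 3392 - 37*(1 - 3*6/70) = 3392 - 37*(1 - 18/70) = 3392 - 37*(1 - 1*9/35) = 3392 - 37*(1 - 9/35) = 3392 - 37*26/35 = 3392 - 962/35 = 117758/35 ≈ 3364.5)
1/r = 1/(117758/35) = 35/117758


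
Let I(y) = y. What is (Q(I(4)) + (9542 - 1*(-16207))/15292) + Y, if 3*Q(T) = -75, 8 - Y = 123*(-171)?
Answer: 321402421/15292 ≈ 21018.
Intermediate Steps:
Y = 21041 (Y = 8 - 123*(-171) = 8 - 1*(-21033) = 8 + 21033 = 21041)
Q(T) = -25 (Q(T) = (⅓)*(-75) = -25)
(Q(I(4)) + (9542 - 1*(-16207))/15292) + Y = (-25 + (9542 - 1*(-16207))/15292) + 21041 = (-25 + (9542 + 16207)*(1/15292)) + 21041 = (-25 + 25749*(1/15292)) + 21041 = (-25 + 25749/15292) + 21041 = -356551/15292 + 21041 = 321402421/15292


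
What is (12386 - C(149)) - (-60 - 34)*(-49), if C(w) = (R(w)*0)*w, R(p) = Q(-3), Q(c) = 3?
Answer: 7780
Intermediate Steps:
R(p) = 3
C(w) = 0 (C(w) = (3*0)*w = 0*w = 0)
(12386 - C(149)) - (-60 - 34)*(-49) = (12386 - 1*0) - (-60 - 34)*(-49) = (12386 + 0) - (-94)*(-49) = 12386 - 1*4606 = 12386 - 4606 = 7780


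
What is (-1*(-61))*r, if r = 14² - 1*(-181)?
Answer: 22997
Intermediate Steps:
r = 377 (r = 196 + 181 = 377)
(-1*(-61))*r = -1*(-61)*377 = 61*377 = 22997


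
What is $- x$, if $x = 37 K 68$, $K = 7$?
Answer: $-17612$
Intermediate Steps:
$x = 17612$ ($x = 37 \cdot 7 \cdot 68 = 259 \cdot 68 = 17612$)
$- x = \left(-1\right) 17612 = -17612$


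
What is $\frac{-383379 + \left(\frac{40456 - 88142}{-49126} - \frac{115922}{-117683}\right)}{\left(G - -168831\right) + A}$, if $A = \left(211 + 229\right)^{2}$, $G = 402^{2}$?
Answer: $- \frac{1108207905712636}{1514800477859515} \approx -0.73159$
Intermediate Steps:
$G = 161604$
$A = 193600$ ($A = 440^{2} = 193600$)
$\frac{-383379 + \left(\frac{40456 - 88142}{-49126} - \frac{115922}{-117683}\right)}{\left(G - -168831\right) + A} = \frac{-383379 + \left(\frac{40456 - 88142}{-49126} - \frac{115922}{-117683}\right)}{\left(161604 - -168831\right) + 193600} = \frac{-383379 + \left(\left(40456 - 88142\right) \left(- \frac{1}{49126}\right) - - \frac{115922}{117683}\right)}{\left(161604 + 168831\right) + 193600} = \frac{-383379 + \left(\left(-47686\right) \left(- \frac{1}{49126}\right) + \frac{115922}{117683}\right)}{330435 + 193600} = \frac{-383379 + \left(\frac{23843}{24563} + \frac{115922}{117683}\right)}{524035} = \left(-383379 + \frac{5653307855}{2890647529}\right) \frac{1}{524035} = \left(- \frac{1108207905712636}{2890647529}\right) \frac{1}{524035} = - \frac{1108207905712636}{1514800477859515}$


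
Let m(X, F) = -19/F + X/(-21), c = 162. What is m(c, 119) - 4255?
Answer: -507282/119 ≈ -4262.9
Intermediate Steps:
m(X, F) = -19/F - X/21 (m(X, F) = -19/F + X*(-1/21) = -19/F - X/21)
m(c, 119) - 4255 = (-19/119 - 1/21*162) - 4255 = (-19*1/119 - 54/7) - 4255 = (-19/119 - 54/7) - 4255 = -937/119 - 4255 = -507282/119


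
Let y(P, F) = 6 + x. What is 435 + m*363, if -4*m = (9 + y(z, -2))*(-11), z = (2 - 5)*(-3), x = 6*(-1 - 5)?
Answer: -82113/4 ≈ -20528.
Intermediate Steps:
x = -36 (x = 6*(-6) = -36)
z = 9 (z = -3*(-3) = 9)
y(P, F) = -30 (y(P, F) = 6 - 36 = -30)
m = -231/4 (m = -(9 - 30)*(-11)/4 = -(-21)*(-11)/4 = -1/4*231 = -231/4 ≈ -57.750)
435 + m*363 = 435 - 231/4*363 = 435 - 83853/4 = -82113/4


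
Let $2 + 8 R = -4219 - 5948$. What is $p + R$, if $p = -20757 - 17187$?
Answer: $- \frac{313721}{8} \approx -39215.0$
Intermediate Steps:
$p = -37944$
$R = - \frac{10169}{8}$ ($R = - \frac{1}{4} + \frac{-4219 - 5948}{8} = - \frac{1}{4} + \frac{1}{8} \left(-10167\right) = - \frac{1}{4} - \frac{10167}{8} = - \frac{10169}{8} \approx -1271.1$)
$p + R = -37944 - \frac{10169}{8} = - \frac{313721}{8}$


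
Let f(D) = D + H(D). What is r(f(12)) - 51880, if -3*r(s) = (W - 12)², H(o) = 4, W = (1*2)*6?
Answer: -51880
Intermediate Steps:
W = 12 (W = 2*6 = 12)
f(D) = 4 + D (f(D) = D + 4 = 4 + D)
r(s) = 0 (r(s) = -(12 - 12)²/3 = -⅓*0² = -⅓*0 = 0)
r(f(12)) - 51880 = 0 - 51880 = -51880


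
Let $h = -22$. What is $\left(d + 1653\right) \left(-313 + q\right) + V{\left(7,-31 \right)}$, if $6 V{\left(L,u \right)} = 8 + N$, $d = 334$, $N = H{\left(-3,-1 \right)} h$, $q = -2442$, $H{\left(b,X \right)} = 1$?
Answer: $- \frac{16422562}{3} \approx -5.4742 \cdot 10^{6}$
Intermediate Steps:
$N = -22$ ($N = 1 \left(-22\right) = -22$)
$V{\left(L,u \right)} = - \frac{7}{3}$ ($V{\left(L,u \right)} = \frac{8 - 22}{6} = \frac{1}{6} \left(-14\right) = - \frac{7}{3}$)
$\left(d + 1653\right) \left(-313 + q\right) + V{\left(7,-31 \right)} = \left(334 + 1653\right) \left(-313 - 2442\right) - \frac{7}{3} = 1987 \left(-2755\right) - \frac{7}{3} = -5474185 - \frac{7}{3} = - \frac{16422562}{3}$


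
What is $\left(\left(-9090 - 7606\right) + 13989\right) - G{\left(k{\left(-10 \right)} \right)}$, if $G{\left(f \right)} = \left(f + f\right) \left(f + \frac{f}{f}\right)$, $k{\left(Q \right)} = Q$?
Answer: $-2887$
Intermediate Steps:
$G{\left(f \right)} = 2 f \left(1 + f\right)$ ($G{\left(f \right)} = 2 f \left(f + 1\right) = 2 f \left(1 + f\right)$)
$\left(\left(-9090 - 7606\right) + 13989\right) - G{\left(k{\left(-10 \right)} \right)} = \left(\left(-9090 - 7606\right) + 13989\right) - 2 \left(-10\right) \left(1 - 10\right) = \left(-16696 + 13989\right) - 2 \left(-10\right) \left(-9\right) = -2707 - 180 = -2887$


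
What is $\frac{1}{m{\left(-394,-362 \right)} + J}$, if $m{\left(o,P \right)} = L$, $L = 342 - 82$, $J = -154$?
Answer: $\frac{1}{106} \approx 0.009434$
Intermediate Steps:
$L = 260$ ($L = 342 - 82 = 260$)
$m{\left(o,P \right)} = 260$
$\frac{1}{m{\left(-394,-362 \right)} + J} = \frac{1}{260 - 154} = \frac{1}{106}$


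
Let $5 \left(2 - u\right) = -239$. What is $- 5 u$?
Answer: $-249$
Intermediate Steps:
$u = \frac{249}{5}$ ($u = 2 - - \frac{239}{5} = 2 + \frac{239}{5} = \frac{249}{5} \approx 49.8$)
$- 5 u = \left(-5\right) \frac{249}{5} = -249$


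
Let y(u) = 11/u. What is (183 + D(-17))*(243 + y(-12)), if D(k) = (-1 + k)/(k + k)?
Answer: 755300/17 ≈ 44429.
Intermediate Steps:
D(k) = (-1 + k)/(2*k) (D(k) = (-1 + k)/((2*k)) = (-1 + k)*(1/(2*k)) = (-1 + k)/(2*k))
(183 + D(-17))*(243 + y(-12)) = (183 + (1/2)*(-1 - 17)/(-17))*(243 + 11/(-12)) = (183 + (1/2)*(-1/17)*(-18))*(243 + 11*(-1/12)) = (183 + 9/17)*(243 - 11/12) = (3120/17)*(2905/12) = 755300/17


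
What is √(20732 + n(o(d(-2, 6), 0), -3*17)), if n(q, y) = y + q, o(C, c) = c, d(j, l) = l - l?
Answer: √20681 ≈ 143.81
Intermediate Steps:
d(j, l) = 0
n(q, y) = q + y
√(20732 + n(o(d(-2, 6), 0), -3*17)) = √(20732 + (0 - 3*17)) = √(20732 + (0 - 51)) = √(20732 - 51) = √20681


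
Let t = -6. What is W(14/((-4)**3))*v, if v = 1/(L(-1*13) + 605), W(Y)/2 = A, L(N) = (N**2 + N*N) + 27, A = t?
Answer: -6/485 ≈ -0.012371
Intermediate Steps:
A = -6
L(N) = 27 + 2*N**2 (L(N) = (N**2 + N**2) + 27 = 2*N**2 + 27 = 27 + 2*N**2)
W(Y) = -12 (W(Y) = 2*(-6) = -12)
v = 1/970 (v = 1/((27 + 2*(-1*13)**2) + 605) = 1/((27 + 2*(-13)**2) + 605) = 1/((27 + 2*169) + 605) = 1/((27 + 338) + 605) = 1/(365 + 605) = 1/970 ≈ 0.0010309)
W(14/((-4)**3))*v = -12*1/970 = -6/485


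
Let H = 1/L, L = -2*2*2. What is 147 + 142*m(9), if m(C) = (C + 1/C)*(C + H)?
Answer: 209327/18 ≈ 11629.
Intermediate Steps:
L = -8 (L = -4*2 = -8)
H = -⅛ (H = 1/(-8) = -⅛ ≈ -0.12500)
m(C) = (-⅛ + C)*(C + 1/C) (m(C) = (C + 1/C)*(C - ⅛) = (C + 1/C)*(-⅛ + C) = (-⅛ + C)*(C + 1/C))
147 + 142*m(9) = 147 + 142*(1 + 9² - ⅛*9 - ⅛/9) = 147 + 142*(1 + 81 - 9/8 - ⅛*⅑) = 147 + 142*(1 + 81 - 9/8 - 1/72) = 147 + 142*(2911/36) = 147 + 206681/18 = 209327/18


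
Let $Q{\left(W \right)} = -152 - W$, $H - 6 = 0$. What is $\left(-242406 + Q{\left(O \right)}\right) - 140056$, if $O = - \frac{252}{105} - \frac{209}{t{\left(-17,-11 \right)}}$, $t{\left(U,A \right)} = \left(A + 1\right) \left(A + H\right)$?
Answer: $- \frac{19130371}{50} \approx -3.8261 \cdot 10^{5}$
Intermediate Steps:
$H = 6$ ($H = 6 + 0 = 6$)
$t{\left(U,A \right)} = \left(1 + A\right) \left(6 + A\right)$ ($t{\left(U,A \right)} = \left(A + 1\right) \left(A + 6\right) = \left(1 + A\right) \left(6 + A\right)$)
$O = - \frac{329}{50}$ ($O = - \frac{252}{105} - \frac{209}{6 + \left(-11\right)^{2} + 7 \left(-11\right)} = \left(-252\right) \frac{1}{105} - \frac{209}{6 + 121 - 77} = - \frac{12}{5} - \frac{209}{50} = - \frac{329}{50} \approx -6.58$)
$\left(-242406 + Q{\left(O \right)}\right) - 140056 = \left(-242406 - \frac{7271}{50}\right) - 140056 = - \frac{12127571}{50} - 140056 = - \frac{19130371}{50}$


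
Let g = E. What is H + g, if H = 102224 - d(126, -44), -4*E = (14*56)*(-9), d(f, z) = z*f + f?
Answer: 109406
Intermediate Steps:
d(f, z) = f + f*z (d(f, z) = f*z + f = f + f*z)
E = 1764 (E = -14*56*(-9)/4 = -196*(-9) = -1/4*(-7056) = 1764)
H = 107642 (H = 102224 - 126*(1 - 44) = 102224 - 126*(-43) = 102224 - 1*(-5418) = 102224 + 5418 = 107642)
g = 1764
H + g = 107642 + 1764 = 109406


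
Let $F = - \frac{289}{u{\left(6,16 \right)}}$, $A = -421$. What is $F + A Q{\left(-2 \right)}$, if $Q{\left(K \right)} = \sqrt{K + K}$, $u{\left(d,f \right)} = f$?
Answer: $- \frac{289}{16} - 842 i \approx -18.063 - 842.0 i$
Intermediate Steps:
$F = - \frac{289}{16} \approx -18.063$
$Q{\left(K \right)} = \sqrt{2} \sqrt{K}$ ($Q{\left(K \right)} = \sqrt{2 K} = \sqrt{2} \sqrt{K}$)
$F + A Q{\left(-2 \right)} = - \frac{289}{16} - 421 \sqrt{2} \sqrt{-2} = - \frac{289}{16} - 421 \sqrt{2} i \sqrt{2} = - \frac{289}{16} - 421 \cdot 2 i = - \frac{289}{16} - 842 i$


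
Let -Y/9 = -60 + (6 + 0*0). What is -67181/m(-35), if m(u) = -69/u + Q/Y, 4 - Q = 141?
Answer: -1142748810/28739 ≈ -39763.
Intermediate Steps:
Q = -137 (Q = 4 - 1*141 = 4 - 141 = -137)
Y = 486 (Y = -9*(-60 + (6 + 0*0)) = -9*(-60 + (6 + 0)) = -9*(-60 + 6) = -9*(-54) = 486)
m(u) = -137/486 - 69/u (m(u) = -69/u - 137/486 = -137/486 - 69/u)
-67181/m(-35) = -67181/(-137/486 - 69/(-35)) = -67181/(-137/486 - 69*(-1/35)) = -67181/(-137/486 + 69/35) = -67181/28739/17010 = -67181*17010/28739 = -1142748810/28739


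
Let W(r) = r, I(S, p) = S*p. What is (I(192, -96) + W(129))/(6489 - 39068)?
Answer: 18303/32579 ≈ 0.56180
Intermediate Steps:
(I(192, -96) + W(129))/(6489 - 39068) = (192*(-96) + 129)/(6489 - 39068) = (-18432 + 129)/(-32579) = -18303*(-1/32579) = 18303/32579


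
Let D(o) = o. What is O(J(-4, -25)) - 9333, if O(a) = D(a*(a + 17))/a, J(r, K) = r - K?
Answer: -9295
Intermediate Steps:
O(a) = 17 + a (O(a) = (a*(a + 17))/a = (a*(17 + a))/a = 17 + a)
O(J(-4, -25)) - 9333 = (17 + (-4 - 1*(-25))) - 9333 = (17 + (-4 + 25)) - 9333 = (17 + 21) - 9333 = 38 - 9333 = -9295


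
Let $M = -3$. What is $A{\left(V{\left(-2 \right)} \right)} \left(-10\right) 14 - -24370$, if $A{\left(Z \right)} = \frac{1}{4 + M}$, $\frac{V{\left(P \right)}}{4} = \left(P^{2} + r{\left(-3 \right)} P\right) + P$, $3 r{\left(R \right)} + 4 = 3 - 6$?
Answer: $24230$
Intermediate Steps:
$r{\left(R \right)} = - \frac{7}{3}$ ($r{\left(R \right)} = - \frac{4}{3} + \frac{3 - 6}{3} = - \frac{4}{3} + \frac{1}{3} \left(-3\right) = - \frac{4}{3} - 1 = - \frac{7}{3}$)
$V{\left(P \right)} = 4 P^{2} - \frac{16 P}{3}$ ($V{\left(P \right)} = 4 \left(\left(P^{2} - \frac{7 P}{3}\right) + P\right) = 4 \left(P^{2} - \frac{4 P}{3}\right) = 4 P^{2} - \frac{16 P}{3}$)
$A{\left(Z \right)} = 1$ ($A{\left(Z \right)} = \frac{1}{4 - 3} = 1^{-1} = 1$)
$A{\left(V{\left(-2 \right)} \right)} \left(-10\right) 14 - -24370 = 1 \left(-10\right) 14 - -24370 = \left(-10\right) 14 + 24370 = -140 + 24370 = 24230$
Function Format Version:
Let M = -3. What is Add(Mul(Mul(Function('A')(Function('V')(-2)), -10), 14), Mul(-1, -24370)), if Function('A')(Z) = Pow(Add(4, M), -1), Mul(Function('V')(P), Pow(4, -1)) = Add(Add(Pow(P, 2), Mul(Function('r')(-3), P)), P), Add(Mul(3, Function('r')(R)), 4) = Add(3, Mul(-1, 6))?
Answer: 24230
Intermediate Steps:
Function('r')(R) = Rational(-7, 3) (Function('r')(R) = Add(Rational(-4, 3), Mul(Rational(1, 3), Add(3, Mul(-1, 6)))) = Add(Rational(-4, 3), Mul(Rational(1, 3), Add(3, -6))) = Add(Rational(-4, 3), Mul(Rational(1, 3), -3)) = Add(Rational(-4, 3), -1) = Rational(-7, 3))
Function('V')(P) = Add(Mul(4, Pow(P, 2)), Mul(Rational(-16, 3), P)) (Function('V')(P) = Mul(4, Add(Add(Pow(P, 2), Mul(Rational(-7, 3), P)), P)) = Mul(4, Add(Pow(P, 2), Mul(Rational(-4, 3), P))) = Add(Mul(4, Pow(P, 2)), Mul(Rational(-16, 3), P)))
Function('A')(Z) = 1 (Function('A')(Z) = Pow(Add(4, -3), -1) = Pow(1, -1) = 1)
Add(Mul(Mul(Function('A')(Function('V')(-2)), -10), 14), Mul(-1, -24370)) = Add(Mul(Mul(1, -10), 14), Mul(-1, -24370)) = Add(Mul(-10, 14), 24370) = Add(-140, 24370) = 24230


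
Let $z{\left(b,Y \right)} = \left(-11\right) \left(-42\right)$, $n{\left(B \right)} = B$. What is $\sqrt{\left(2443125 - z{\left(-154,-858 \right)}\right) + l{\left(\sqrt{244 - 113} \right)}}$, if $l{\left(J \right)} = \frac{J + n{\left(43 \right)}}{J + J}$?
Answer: $\frac{\sqrt{167674193294 + 11266 \sqrt{131}}}{262} \approx 1562.9$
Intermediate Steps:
$z{\left(b,Y \right)} = 462$
$l{\left(J \right)} = \frac{43 + J}{2 J}$ ($l{\left(J \right)} = \frac{J + 43}{J + J} = \frac{43 + J}{2 J}$)
$\sqrt{\left(2443125 - z{\left(-154,-858 \right)}\right) + l{\left(\sqrt{244 - 113} \right)}} = \sqrt{\left(2443125 - 462\right) + \frac{43 + \sqrt{244 - 113}}{2 \sqrt{244 - 113}}} = \sqrt{\left(2443125 - 462\right) + \frac{43 + \sqrt{131}}{2 \sqrt{131}}} = \sqrt{2442663 + \frac{\frac{\sqrt{131}}{131} \left(43 + \sqrt{131}\right)}{2}} = \sqrt{2442663 + \frac{\sqrt{131} \left(43 + \sqrt{131}\right)}{262}}$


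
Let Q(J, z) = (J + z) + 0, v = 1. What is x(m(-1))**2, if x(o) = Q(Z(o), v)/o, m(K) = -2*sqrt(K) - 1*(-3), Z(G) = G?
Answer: 252/169 + 64*I/169 ≈ 1.4911 + 0.3787*I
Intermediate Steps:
Q(J, z) = J + z
m(K) = 3 - 2*sqrt(K) (m(K) = -2*sqrt(K) + 3 = 3 - 2*sqrt(K))
x(o) = (1 + o)/o (x(o) = (o + 1)/o = (1 + o)/o)
x(m(-1))**2 = ((1 + (3 - 2*I))/(3 - 2*I))**2 = (((3 + 2*I)/13)*(4 - 2*I))**2 = ((3 + 2*I)*(4 - 2*I)/13)**2 = (3 + 2*I)**2*(4 - 2*I)**2/169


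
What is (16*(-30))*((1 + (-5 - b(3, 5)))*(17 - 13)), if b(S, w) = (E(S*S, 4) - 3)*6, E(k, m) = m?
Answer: 19200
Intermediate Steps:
b(S, w) = 6 (b(S, w) = (4 - 3)*6 = 1*6 = 6)
(16*(-30))*((1 + (-5 - b(3, 5)))*(17 - 13)) = (16*(-30))*((1 + (-5 - 1*6))*(17 - 13)) = -480*(1 + (-5 - 6))*4 = -480*(1 - 11)*4 = -(-4800)*4 = -480*(-40) = 19200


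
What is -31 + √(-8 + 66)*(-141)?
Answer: -31 - 141*√58 ≈ -1104.8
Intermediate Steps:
-31 + √(-8 + 66)*(-141) = -31 + √58*(-141) = -31 - 141*√58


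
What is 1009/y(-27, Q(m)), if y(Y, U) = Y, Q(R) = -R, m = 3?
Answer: -1009/27 ≈ -37.370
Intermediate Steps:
1009/y(-27, Q(m)) = 1009/(-27) = 1009*(-1/27) = -1009/27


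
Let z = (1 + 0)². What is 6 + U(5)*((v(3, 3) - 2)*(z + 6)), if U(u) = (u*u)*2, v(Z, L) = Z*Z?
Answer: 2456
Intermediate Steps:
v(Z, L) = Z²
z = 1 (z = 1² = 1)
U(u) = 2*u² (U(u) = u²*2 = 2*u²)
6 + U(5)*((v(3, 3) - 2)*(z + 6)) = 6 + (2*5²)*((3² - 2)*(1 + 6)) = 6 + (2*25)*((9 - 2)*7) = 6 + 50*(7*7) = 6 + 50*49 = 6 + 2450 = 2456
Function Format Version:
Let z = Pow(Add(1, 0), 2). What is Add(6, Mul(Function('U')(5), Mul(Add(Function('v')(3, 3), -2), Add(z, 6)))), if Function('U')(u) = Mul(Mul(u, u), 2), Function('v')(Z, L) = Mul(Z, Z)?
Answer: 2456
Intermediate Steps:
Function('v')(Z, L) = Pow(Z, 2)
z = 1 (z = Pow(1, 2) = 1)
Function('U')(u) = Mul(2, Pow(u, 2)) (Function('U')(u) = Mul(Pow(u, 2), 2) = Mul(2, Pow(u, 2)))
Add(6, Mul(Function('U')(5), Mul(Add(Function('v')(3, 3), -2), Add(z, 6)))) = Add(6, Mul(Mul(2, Pow(5, 2)), Mul(Add(Pow(3, 2), -2), Add(1, 6)))) = Add(6, Mul(Mul(2, 25), Mul(Add(9, -2), 7))) = Add(6, Mul(50, Mul(7, 7))) = Add(6, Mul(50, 49)) = Add(6, 2450) = 2456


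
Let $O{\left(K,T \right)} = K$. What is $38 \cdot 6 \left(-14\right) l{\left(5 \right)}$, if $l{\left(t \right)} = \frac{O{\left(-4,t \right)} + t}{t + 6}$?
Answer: $- \frac{3192}{11} \approx -290.18$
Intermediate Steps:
$l{\left(t \right)} = \frac{-4 + t}{6 + t}$ ($l{\left(t \right)} = \frac{-4 + t}{t + 6} = \frac{-4 + t}{6 + t}$)
$38 \cdot 6 \left(-14\right) l{\left(5 \right)} = 38 \cdot 6 \left(-14\right) \frac{-4 + 5}{6 + 5} = 38 \left(-84\right) \frac{1}{11} \cdot 1 = - 3192 \cdot \frac{1}{11} \cdot 1 = \left(-3192\right) \frac{1}{11} = - \frac{3192}{11}$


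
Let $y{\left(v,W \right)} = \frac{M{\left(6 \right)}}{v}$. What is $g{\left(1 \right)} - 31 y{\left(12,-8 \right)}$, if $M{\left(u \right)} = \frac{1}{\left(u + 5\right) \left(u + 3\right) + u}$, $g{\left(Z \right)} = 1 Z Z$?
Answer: $\frac{1229}{1260} \approx 0.9754$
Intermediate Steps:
$g{\left(Z \right)} = Z^{2}$ ($g{\left(Z \right)} = Z Z = Z^{2}$)
$M{\left(u \right)} = \frac{1}{u + \left(3 + u\right) \left(5 + u\right)}$ ($M{\left(u \right)} = \frac{1}{\left(5 + u\right) \left(3 + u\right) + u} = \frac{1}{\left(3 + u\right) \left(5 + u\right) + u} = \frac{1}{u + \left(3 + u\right) \left(5 + u\right)}$)
$y{\left(v,W \right)} = \frac{1}{105 v}$ ($y{\left(v,W \right)} = \frac{1}{\left(15 + 6^{2} + 9 \cdot 6\right) v} = \frac{1}{\left(15 + 36 + 54\right) v} = \frac{1}{105 v}$)
$g{\left(1 \right)} - 31 y{\left(12,-8 \right)} = 1^{2} - 31 \frac{1}{105 \cdot 12} = 1 - 31 \cdot \frac{1}{105} \cdot \frac{1}{12} = 1 - \frac{31}{1260} = \frac{1229}{1260}$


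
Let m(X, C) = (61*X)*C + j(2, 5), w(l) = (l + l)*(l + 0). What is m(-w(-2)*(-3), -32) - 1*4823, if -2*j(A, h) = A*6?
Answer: -51677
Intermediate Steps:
j(A, h) = -3*A (j(A, h) = -A*6/2 = -3*A)
w(l) = 2*l² (w(l) = (2*l)*l = 2*l²)
m(X, C) = -6 + 61*C*X (m(X, C) = (61*X)*C - 3*2 = 61*C*X - 6 = -6 + 61*C*X)
m(-w(-2)*(-3), -32) - 1*4823 = (-6 + 61*(-32)*(-2*(-2)²*(-3))) - 1*4823 = (-6 + 61*(-32)*(-2*4*(-3))) - 4823 = (-6 + 61*(-32)*(-1*8*(-3))) - 4823 = (-6 + 61*(-32)*(-8*(-3))) - 4823 = (-6 + 61*(-32)*24) - 4823 = (-6 - 46848) - 4823 = -46854 - 4823 = -51677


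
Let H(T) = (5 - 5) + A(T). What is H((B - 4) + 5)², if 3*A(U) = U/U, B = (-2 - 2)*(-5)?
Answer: ⅑ ≈ 0.11111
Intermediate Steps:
B = 20 (B = -4*(-5) = 20)
A(U) = ⅓ (A(U) = (U/U)/3 = (⅓)*1 = ⅓)
H(T) = ⅓ (H(T) = (5 - 5) + ⅓ = 0 + ⅓ = ⅓)
H((B - 4) + 5)² = (⅓)² = ⅑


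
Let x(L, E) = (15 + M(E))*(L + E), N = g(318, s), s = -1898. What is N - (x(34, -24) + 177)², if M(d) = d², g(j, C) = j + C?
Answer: -37053149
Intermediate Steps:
g(j, C) = C + j
N = -1580 (N = -1898 + 318 = -1580)
x(L, E) = (15 + E²)*(E + L) (x(L, E) = (15 + E²)*(L + E) = (15 + E²)*(E + L))
N - (x(34, -24) + 177)² = -1580 - (((-24)³ + 15*(-24) + 15*34 + 34*(-24)²) + 177)² = -1580 - ((-13824 - 360 + 510 + 34*576) + 177)² = -1580 - ((-13824 - 360 + 510 + 19584) + 177)² = -1580 - (5910 + 177)² = -1580 - 1*6087² = -1580 - 1*37051569 = -1580 - 37051569 = -37053149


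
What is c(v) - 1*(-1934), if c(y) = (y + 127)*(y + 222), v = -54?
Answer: 14198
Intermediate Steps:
c(y) = (127 + y)*(222 + y)
c(v) - 1*(-1934) = (28194 + (-54)² + 349*(-54)) - 1*(-1934) = (28194 + 2916 - 18846) + 1934 = 12264 + 1934 = 14198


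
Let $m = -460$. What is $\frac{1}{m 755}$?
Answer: $- \frac{1}{347300} \approx -2.8794 \cdot 10^{-6}$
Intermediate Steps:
$\frac{1}{m 755} = \frac{1}{\left(-460\right) 755} = \left(- \frac{1}{460}\right) \frac{1}{755} = - \frac{1}{347300}$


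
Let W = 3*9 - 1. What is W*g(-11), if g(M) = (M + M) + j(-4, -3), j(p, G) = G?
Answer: -650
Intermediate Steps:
W = 26 (W = 27 - 1 = 26)
g(M) = -3 + 2*M (g(M) = (M + M) - 3 = 2*M - 3 = -3 + 2*M)
W*g(-11) = 26*(-3 + 2*(-11)) = 26*(-3 - 22) = 26*(-25) = -650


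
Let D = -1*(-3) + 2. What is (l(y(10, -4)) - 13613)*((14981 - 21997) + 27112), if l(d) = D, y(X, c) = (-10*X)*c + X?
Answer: -273466368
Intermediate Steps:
y(X, c) = X - 10*X*c (y(X, c) = -10*X*c + X = X - 10*X*c)
D = 5 (D = 3 + 2 = 5)
l(d) = 5
(l(y(10, -4)) - 13613)*((14981 - 21997) + 27112) = (5 - 13613)*((14981 - 21997) + 27112) = -13608*(-7016 + 27112) = -13608*20096 = -273466368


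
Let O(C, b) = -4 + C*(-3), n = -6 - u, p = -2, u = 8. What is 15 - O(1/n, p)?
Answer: 263/14 ≈ 18.786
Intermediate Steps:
n = -14 (n = -6 - 1*8 = -6 - 8 = -14)
O(C, b) = -4 - 3*C
15 - O(1/n, p) = 15 - (-4 - 3/(-14)) = 15 - (-4 - 3*(-1/14)) = 15 - (-4 + 3/14) = 15 - 1*(-53/14) = 15 + 53/14 = 263/14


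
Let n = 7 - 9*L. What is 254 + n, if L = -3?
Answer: 288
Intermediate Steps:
n = 34 (n = 7 - 9*(-3) = 7 + 27 = 34)
254 + n = 254 + 34 = 288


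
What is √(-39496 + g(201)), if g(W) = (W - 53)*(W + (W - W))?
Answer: 2*I*√2437 ≈ 98.732*I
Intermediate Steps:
g(W) = W*(-53 + W) (g(W) = (-53 + W)*(W + 0) = (-53 + W)*W = W*(-53 + W))
√(-39496 + g(201)) = √(-39496 + 201*(-53 + 201)) = √(-39496 + 201*148) = √(-39496 + 29748) = √(-9748) = 2*I*√2437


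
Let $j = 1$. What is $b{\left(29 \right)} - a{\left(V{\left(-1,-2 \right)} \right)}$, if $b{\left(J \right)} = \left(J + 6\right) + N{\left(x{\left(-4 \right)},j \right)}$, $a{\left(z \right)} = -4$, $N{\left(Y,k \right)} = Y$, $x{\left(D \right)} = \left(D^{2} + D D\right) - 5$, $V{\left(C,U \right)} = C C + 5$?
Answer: $66$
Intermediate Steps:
$V{\left(C,U \right)} = 5 + C^{2}$ ($V{\left(C,U \right)} = C^{2} + 5 = 5 + C^{2}$)
$x{\left(D \right)} = -5 + 2 D^{2}$ ($x{\left(D \right)} = \left(D^{2} + D^{2}\right) - 5 = 2 D^{2} - 5 = -5 + 2 D^{2}$)
$b{\left(J \right)} = 33 + J$ ($b{\left(J \right)} = \left(J + 6\right) - \left(5 - 2 \left(-4\right)^{2}\right) = \left(6 + J\right) + \left(-5 + 2 \cdot 16\right) = \left(6 + J\right) + \left(-5 + 32\right) = \left(6 + J\right) + 27 = 33 + J$)
$b{\left(29 \right)} - a{\left(V{\left(-1,-2 \right)} \right)} = \left(33 + 29\right) - -4 = 62 + 4 = 66$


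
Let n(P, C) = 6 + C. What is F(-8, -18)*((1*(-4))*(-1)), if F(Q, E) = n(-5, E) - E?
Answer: 24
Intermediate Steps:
F(Q, E) = 6 (F(Q, E) = (6 + E) - E = 6)
F(-8, -18)*((1*(-4))*(-1)) = 6*((1*(-4))*(-1)) = 6*(-4*(-1)) = 6*4 = 24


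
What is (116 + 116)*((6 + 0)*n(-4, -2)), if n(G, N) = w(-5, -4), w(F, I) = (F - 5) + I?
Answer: -19488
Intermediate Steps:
w(F, I) = -5 + F + I (w(F, I) = (-5 + F) + I = -5 + F + I)
n(G, N) = -14 (n(G, N) = -5 - 5 - 4 = -14)
(116 + 116)*((6 + 0)*n(-4, -2)) = (116 + 116)*((6 + 0)*(-14)) = 232*(6*(-14)) = 232*(-84) = -19488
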